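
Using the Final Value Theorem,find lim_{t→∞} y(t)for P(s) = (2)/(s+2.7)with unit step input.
FVT: lim_{t→∞} y(t) = lim_{s→0} s*Y(s) where Y(s) = P(s)/s.
= lim_{s→0} P(s) = P(0) = num(0)/den(0) = 2/2.7 = 0.7407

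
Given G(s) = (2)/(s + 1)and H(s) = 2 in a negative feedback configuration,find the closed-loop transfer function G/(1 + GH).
Closed-loop T = G/(1+GH).
Numerator: G_num * H_den = 2.
Denominator: G_den * H_den + G_num * H_num = (s + 1) + (4) = s + 5.
T(s) = (2)/(s + 5)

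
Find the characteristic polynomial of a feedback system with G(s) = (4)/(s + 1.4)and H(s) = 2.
Characteristic poly = G_den * H_den + G_num * H_num = (s + 1.4) + (8) = s + 9.4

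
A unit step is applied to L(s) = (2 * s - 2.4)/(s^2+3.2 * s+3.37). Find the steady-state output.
FVT: lim_{t→∞} y(t) = lim_{s→0} s*Y(s) where Y(s) = L(s)/s.
= lim_{s→0} L(s) = L(0) = num(0)/den(0) = -2.4/3.37 = -0.7122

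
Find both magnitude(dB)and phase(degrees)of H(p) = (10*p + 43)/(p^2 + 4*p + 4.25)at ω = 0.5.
Substitute p = j*0.5: H(j0.5) = 9.1 - 3.3j.
|H| = 20*log₁₀(sqrt(Re²+Im²)) = 19.72 dB.
∠H = atan2(Im, Re) = -19.93°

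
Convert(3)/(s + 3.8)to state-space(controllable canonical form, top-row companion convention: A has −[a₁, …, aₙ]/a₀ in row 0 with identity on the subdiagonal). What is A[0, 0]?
Reachable canonical form for den = s + 3.8: top row of A = -[a₁,a₂,...,aₙ]/a₀, ones on the subdiagonal, zeros elsewhere.
A = [[-3.8]].
A[0,0] = -3.8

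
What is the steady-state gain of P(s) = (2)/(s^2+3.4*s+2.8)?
DC gain = P(0) = num(0)/den(0) = 2/2.8 = 0.7143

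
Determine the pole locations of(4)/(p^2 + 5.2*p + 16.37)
Set denominator = 0: p^2 + 5.2*p + 16.37 = 0 → Poles: -2.6 + 3.1j, -2.6 - 3.1j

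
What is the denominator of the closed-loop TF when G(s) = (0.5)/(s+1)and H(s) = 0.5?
Characteristic poly = G_den * H_den + G_num * H_num = (s + 1) + (0.25) = s + 1.25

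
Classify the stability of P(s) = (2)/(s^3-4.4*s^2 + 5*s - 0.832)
Denominator: s^3 - 4.4*s^2 + 5*s - 0.832 = (s - 1.6)(s - 2.6)(s - 0.2). Poles: 0.2, 1.6, 2.6. Unstable (3 pole(s) in RHP)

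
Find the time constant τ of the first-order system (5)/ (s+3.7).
First-order system: τ = -1/pole. Pole = -3.7. τ = -1/(-3.7) = 0.2703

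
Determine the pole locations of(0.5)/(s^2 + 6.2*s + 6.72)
Set denominator = 0: s^2 + 6.2*s + 6.72 = (s + 1.4)(s + 4.8) = 0 → Poles: -1.4, -4.8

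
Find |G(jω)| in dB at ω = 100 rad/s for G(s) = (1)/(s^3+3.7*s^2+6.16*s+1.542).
Substitute s = j*100: G(j100) = -3.69934e-08 + 9.99247e-07j.
|G(j100)| = sqrt(Re² + Im²) = 9.999e-07.
20*log₁₀(9.999e-07) = -120.00 dB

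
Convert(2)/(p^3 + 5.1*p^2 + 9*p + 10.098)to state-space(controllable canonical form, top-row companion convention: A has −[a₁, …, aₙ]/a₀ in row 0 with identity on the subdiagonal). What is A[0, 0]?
Reachable canonical form for den = p^3 + 5.1*p^2 + 9*p + 10.098: top row of A = -[a₁,a₂,...,aₙ]/a₀, ones on the subdiagonal, zeros elsewhere.
A = [[-5.1, -9, -10.098], [1, 0, 0], [0, 1, 0]].
A[0,0] = -5.1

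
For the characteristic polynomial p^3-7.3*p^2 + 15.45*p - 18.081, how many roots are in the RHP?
p^3 - 7.3*p^2 + 15.45*p - 18.081 = (p - 4.9)(p^2 - 2.4*p + 3.69). Poles: 1.2 + 1.5j, 1.2 - 1.5j, 4.9. RHP poles (Re>0): 3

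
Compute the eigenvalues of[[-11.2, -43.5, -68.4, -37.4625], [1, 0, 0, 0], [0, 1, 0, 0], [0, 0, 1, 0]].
Eigenvalues solve det(λI - A) = 0.
Characteristic polynomial: λ^4 + 11.2*λ^3 + 43.5*λ^2 + 68.4*λ + 37.4625 = 0.
Factor: (λ + 1.5)(λ + 1.5)(λ + 4.5)(λ + 3.7) = 0.
Roots: -1.5, -1.5, -3.7, -4.5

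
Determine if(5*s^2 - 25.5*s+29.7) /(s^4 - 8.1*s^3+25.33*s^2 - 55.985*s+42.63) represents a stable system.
Denominator: s^4 - 8.1*s^3 + 25.33*s^2 - 55.985*s + 42.63 = (s - 4.9)(s - 1.2)(s^2 - 2*s + 7.25). Poles: 1 + 2.5j, 1 - 2.5j, 1.2, 4.9. All Re(p)<0: No (unstable)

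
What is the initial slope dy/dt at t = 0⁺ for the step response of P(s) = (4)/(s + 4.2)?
IVT: y'(0⁺) = lim_{s→∞} s²·Y(s) = lim_{s→∞} s·P(s).
deg(num) = 0, deg(den) = 1, relative degree = 1, so s·P(s) → (leading num)/(leading den) = 4/1 = 4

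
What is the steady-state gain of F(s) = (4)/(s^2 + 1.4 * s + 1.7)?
DC gain = F(0) = num(0)/den(0) = 4/1.7 = 2.353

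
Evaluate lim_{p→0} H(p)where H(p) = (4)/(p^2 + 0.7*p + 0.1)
DC gain = H(0) = num(0)/den(0) = 4/0.1 = 40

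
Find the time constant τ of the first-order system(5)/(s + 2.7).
First-order system: τ = -1/pole. Pole = -2.7. τ = -1/(-2.7) = 0.3704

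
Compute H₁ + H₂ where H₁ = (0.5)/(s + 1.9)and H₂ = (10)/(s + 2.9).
Parallel: H = H₁ + H₂ = (n₁·d₂ + n₂·d₁)/(d₁·d₂).
n₁·d₂ = 0.5*s + 1.45. n₂·d₁ = 10*s + 19. Sum = 10.5*s + 20.45. d₁·d₂ = s^2 + 4.8*s + 5.51.
H(s) = (10.5*s + 20.45)/(s^2 + 4.8*s + 5.51)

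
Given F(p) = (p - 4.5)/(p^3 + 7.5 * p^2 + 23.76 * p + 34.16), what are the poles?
Set denominator = 0: p^3 + 7.5*p^2 + 23.76*p + 34.16 = (p + 3.5)(p^2 + 4*p + 9.76) = 0 → Poles: -2 + 2.4j, -2 - 2.4j, -3.5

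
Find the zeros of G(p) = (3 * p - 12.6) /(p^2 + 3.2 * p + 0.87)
Set numerator = 0: 3*p - 12.6 = 0 → Zeros: 4.2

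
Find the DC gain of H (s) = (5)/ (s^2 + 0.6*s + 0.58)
DC gain = H(0) = num(0)/den(0) = 5/0.58 = 8.621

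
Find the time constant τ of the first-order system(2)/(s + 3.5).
First-order system: τ = -1/pole. Pole = -3.5. τ = -1/(-3.5) = 0.2857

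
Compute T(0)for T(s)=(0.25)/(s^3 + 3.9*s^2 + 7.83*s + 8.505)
DC gain = T(0) = num(0)/den(0) = 0.25/8.505 = 0.02939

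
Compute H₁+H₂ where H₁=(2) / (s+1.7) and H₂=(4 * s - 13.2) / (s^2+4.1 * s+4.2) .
Parallel: H = H₁ + H₂ = (n₁·d₂ + n₂·d₁)/(d₁·d₂).
n₁·d₂ = 2*s^2 + 8.2*s + 8.4. n₂·d₁ = 4*s^2 - 6.4*s - 22.44. Sum = 6*s^2 + 1.8*s - 14.04. d₁·d₂ = s^3 + 5.8*s^2 + 11.17*s + 7.14.
H(s) = (6*s^2 + 1.8*s - 14.04)/(s^3 + 5.8*s^2 + 11.17*s + 7.14)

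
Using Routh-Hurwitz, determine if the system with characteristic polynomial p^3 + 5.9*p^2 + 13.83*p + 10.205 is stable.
Routh array:
p^3: [1, 13.83]; p^2: [5.9, 10.205]; p^1: [12.1003]; p^0: [10.205]
First column: [1, 5.9, 12.1003, 10.205]. Sign changes = 0.
Yes, stable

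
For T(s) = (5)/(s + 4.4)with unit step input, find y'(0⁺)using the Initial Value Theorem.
IVT: y'(0⁺) = lim_{s→∞} s²·Y(s) = lim_{s→∞} s·T(s).
deg(num) = 0, deg(den) = 1, relative degree = 1, so s·T(s) → (leading num)/(leading den) = 5/1 = 5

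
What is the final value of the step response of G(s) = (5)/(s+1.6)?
FVT: lim_{t→∞} y(t) = lim_{s→0} s*Y(s) where Y(s) = G(s)/s.
= lim_{s→0} G(s) = G(0) = num(0)/den(0) = 5/1.6 = 3.125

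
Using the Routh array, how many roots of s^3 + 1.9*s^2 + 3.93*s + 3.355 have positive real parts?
Routh array:
s^3: [1, 3.93]; s^2: [1.9, 3.355]; s^1: [2.16421]; s^0: [3.355]
First column: [1, 1.9, 2.16421, 3.355]. Sign changes = RHP roots = 0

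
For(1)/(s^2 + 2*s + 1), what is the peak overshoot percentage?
Standard form: ωn²/(s²+2ζωn·s+ωn²) → ωn = 1, ζ = 1.
ζ ≥ 1, so the response is non-oscillatory: peak overshoot = 0%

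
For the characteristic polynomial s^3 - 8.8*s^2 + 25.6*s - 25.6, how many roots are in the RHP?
s^3 - 8.8*s^2 + 25.6*s - 25.6 = (s - 4)(s^2 - 4.8*s + 6.4). Poles: 2.4 + 0.8j, 2.4 - 0.8j, 4. RHP poles (Re>0): 3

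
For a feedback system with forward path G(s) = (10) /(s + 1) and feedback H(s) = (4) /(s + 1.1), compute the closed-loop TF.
Closed-loop T = G/(1+GH).
Numerator: G_num * H_den = 10*s + 11.
Denominator: G_den * H_den + G_num * H_num = (s^2 + 2.1*s + 1.1) + (40) = s^2 + 2.1*s + 41.1.
T(s) = (10*s + 11)/(s^2 + 2.1*s + 41.1)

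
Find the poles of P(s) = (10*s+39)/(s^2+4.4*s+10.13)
Set denominator = 0: s^2 + 4.4*s + 10.13 = 0 → Poles: -2.2 + 2.3j, -2.2 - 2.3j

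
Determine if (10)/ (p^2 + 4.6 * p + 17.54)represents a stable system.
Denominator: p^2 + 4.6*p + 17.54. Poles: -2.3 + 3.5j, -2.3 - 3.5j. All Re(p)<0: Yes (stable)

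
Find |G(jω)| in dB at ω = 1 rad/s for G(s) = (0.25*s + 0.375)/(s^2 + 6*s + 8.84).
Substitute s = j*1: G(j1) = 0.0455545 - 0.00297541j.
|G(j1)| = sqrt(Re² + Im²) = 0.04565.
20*log₁₀(0.04565) = -26.81 dB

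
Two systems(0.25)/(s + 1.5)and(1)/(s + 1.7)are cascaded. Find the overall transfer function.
Series: H = H₁ · H₂ = (n₁·n₂)/(d₁·d₂).
Num: n₁·n₂ = 0.25. Den: d₁·d₂ = s^2 + 3.2*s + 2.55.
H(s) = (0.25)/(s^2 + 3.2*s + 2.55)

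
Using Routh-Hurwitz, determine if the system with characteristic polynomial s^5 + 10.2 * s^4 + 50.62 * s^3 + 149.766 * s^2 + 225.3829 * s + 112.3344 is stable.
Routh array:
s^5: [1, 50.62, 225.3829]; s^4: [10.2, 149.766, 112.3344]; s^3: [35.9371, 214.37]; s^2: [88.9215, 112.3344]; s^1: [168.971]; s^0: [112.3344]
First column: [1, 10.2, 35.9371, 88.9215, 168.971, 112.3344]. Sign changes = 0.
Yes, stable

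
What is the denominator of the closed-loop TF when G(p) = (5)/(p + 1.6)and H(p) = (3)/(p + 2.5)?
Characteristic poly = G_den * H_den + G_num * H_num = (p^2 + 4.1*p + 4) + (15) = p^2 + 4.1*p + 19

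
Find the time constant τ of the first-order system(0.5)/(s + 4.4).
First-order system: τ = -1/pole. Pole = -4.4. τ = -1/(-4.4) = 0.2273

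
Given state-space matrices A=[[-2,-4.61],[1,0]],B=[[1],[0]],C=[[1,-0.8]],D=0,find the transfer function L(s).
L(s) = C(sI - A)⁻¹B + D.
Characteristic polynomial det(sI - A) = s^2 + 2*s + 4.61.
Numerator from C·adj(sI-A)·B + D·det(sI-A) = s - 0.8.
L(s) = (s - 0.8)/(s^2 + 2*s + 4.61)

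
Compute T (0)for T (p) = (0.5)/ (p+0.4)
DC gain = T(0) = num(0)/den(0) = 0.5/0.4 = 1.25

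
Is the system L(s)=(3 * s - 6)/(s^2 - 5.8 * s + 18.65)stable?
Denominator: s^2 - 5.8*s + 18.65. Poles: 2.9 + 3.2j, 2.9 - 3.2j. All Re(p)<0: No (unstable)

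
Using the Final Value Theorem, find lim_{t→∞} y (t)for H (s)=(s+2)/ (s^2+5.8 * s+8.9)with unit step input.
FVT: lim_{t→∞} y(t) = lim_{s→0} s*Y(s) where Y(s) = H(s)/s.
= lim_{s→0} H(s) = H(0) = num(0)/den(0) = 2/8.9 = 0.2247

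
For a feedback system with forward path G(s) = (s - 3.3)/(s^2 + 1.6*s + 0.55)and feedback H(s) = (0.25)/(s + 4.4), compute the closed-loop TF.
Closed-loop T = G/(1+GH).
Numerator: G_num * H_den = s^2 + 1.1*s - 14.52.
Denominator: G_den * H_den + G_num * H_num = (s^3 + 6*s^2 + 7.59*s + 2.42) + (0.25*s - 0.825) = s^3 + 6*s^2 + 7.84*s + 1.595.
T(s) = (s^2 + 1.1*s - 14.52)/(s^3 + 6*s^2 + 7.84*s + 1.595)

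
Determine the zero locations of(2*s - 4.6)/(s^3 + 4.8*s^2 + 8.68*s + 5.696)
Set numerator = 0: 2*s - 4.6 = 0 → Zeros: 2.3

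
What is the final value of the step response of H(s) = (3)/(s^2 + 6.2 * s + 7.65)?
FVT: lim_{t→∞} y(t) = lim_{s→0} s*Y(s) where Y(s) = H(s)/s.
= lim_{s→0} H(s) = H(0) = num(0)/den(0) = 3/7.65 = 0.3922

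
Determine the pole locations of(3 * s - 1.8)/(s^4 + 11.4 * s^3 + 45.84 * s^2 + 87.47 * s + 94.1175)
Set denominator = 0: s^4 + 11.4*s^3 + 45.84*s^2 + 87.47*s + 94.1175 = (s + 4.7)(s + 4.5)(s^2 + 2.2*s + 4.45) = 0 → Poles: -1.1 + 1.8j, -1.1 - 1.8j, -4.5, -4.7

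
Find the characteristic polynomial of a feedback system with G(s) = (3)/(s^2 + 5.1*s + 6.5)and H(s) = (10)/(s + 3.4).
Characteristic poly = G_den * H_den + G_num * H_num = (s^3 + 8.5*s^2 + 23.84*s + 22.1) + (30) = s^3 + 8.5*s^2 + 23.84*s + 52.1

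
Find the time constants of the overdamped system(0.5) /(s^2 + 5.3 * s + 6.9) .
Overdamped: real poles at -2.3, -3. τ = -1/pole → τ₁ = 0.4348, τ₂ = 0.3333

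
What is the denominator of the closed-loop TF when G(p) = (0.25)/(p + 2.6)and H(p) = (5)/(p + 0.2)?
Characteristic poly = G_den * H_den + G_num * H_num = (p^2 + 2.8*p + 0.52) + (1.25) = p^2 + 2.8*p + 1.77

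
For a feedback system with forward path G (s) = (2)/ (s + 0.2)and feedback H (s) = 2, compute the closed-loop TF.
Closed-loop T = G/(1+GH).
Numerator: G_num * H_den = 2.
Denominator: G_den * H_den + G_num * H_num = (s + 0.2) + (4) = s + 4.2.
T(s) = (2)/(s + 4.2)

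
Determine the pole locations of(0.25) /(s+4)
Set denominator = 0: s + 4 = 0 → Poles: -4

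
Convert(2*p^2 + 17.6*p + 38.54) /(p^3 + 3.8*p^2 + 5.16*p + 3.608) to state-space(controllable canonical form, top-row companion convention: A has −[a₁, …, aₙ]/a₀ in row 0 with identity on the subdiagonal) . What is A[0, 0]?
Reachable canonical form for den = p^3 + 3.8*p^2 + 5.16*p + 3.608: top row of A = -[a₁,a₂,...,aₙ]/a₀, ones on the subdiagonal, zeros elsewhere.
A = [[-3.8, -5.16, -3.608], [1, 0, 0], [0, 1, 0]].
A[0,0] = -3.8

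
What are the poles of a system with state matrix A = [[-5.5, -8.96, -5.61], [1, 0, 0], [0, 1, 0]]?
Eigenvalues solve det(λI - A) = 0.
Characteristic polynomial: λ^3 + 5.5*λ^2 + 8.96*λ + 5.61 = 0.
Factor: (λ + 3.3)(λ^2 + 2.2*λ + 1.7) = 0.
Roots: -1.1 + 0.7j, -1.1 - 0.7j, -3.3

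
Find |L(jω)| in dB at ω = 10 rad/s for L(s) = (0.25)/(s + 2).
Substitute s = j*10: L(j10) = 0.00480769 - 0.0240385j.
|L(j10)| = sqrt(Re² + Im²) = 0.02451.
20*log₁₀(0.02451) = -32.21 dB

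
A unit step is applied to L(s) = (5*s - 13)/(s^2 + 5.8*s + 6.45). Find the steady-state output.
FVT: lim_{t→∞} y(t) = lim_{s→0} s*Y(s) where Y(s) = L(s)/s.
= lim_{s→0} L(s) = L(0) = num(0)/den(0) = -13/6.45 = -2.016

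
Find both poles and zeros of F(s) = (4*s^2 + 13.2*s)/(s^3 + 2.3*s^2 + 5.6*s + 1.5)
Set denominator = 0: s^3 + 2.3*s^2 + 5.6*s + 1.5 = (s + 0.3)(s^2 + 2*s + 5) = 0 → Poles: -0.3, -1 + 2j, -1 - 2j
Set numerator = 0: 4*s^2 + 13.2*s = 4*s(s + 3.3) = 0 → Zeros: -3.3, 0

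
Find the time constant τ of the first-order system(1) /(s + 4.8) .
First-order system: τ = -1/pole. Pole = -4.8. τ = -1/(-4.8) = 0.2083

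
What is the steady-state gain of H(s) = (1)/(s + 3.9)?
DC gain = H(0) = num(0)/den(0) = 1/3.9 = 0.2564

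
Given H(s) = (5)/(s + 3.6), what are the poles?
Set denominator = 0: s + 3.6 = 0 → Poles: -3.6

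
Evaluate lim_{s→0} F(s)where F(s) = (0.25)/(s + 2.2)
DC gain = F(0) = num(0)/den(0) = 0.25/2.2 = 0.1136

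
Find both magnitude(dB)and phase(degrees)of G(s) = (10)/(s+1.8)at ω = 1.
Substitute s = j*1: G(j1) = 4.24528 - 2.35849j.
|G| = 20*log₁₀(sqrt(Re²+Im²)) = 13.73 dB.
∠G = atan2(Im, Re) = -29.05°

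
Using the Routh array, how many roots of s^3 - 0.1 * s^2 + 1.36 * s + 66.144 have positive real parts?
Routh array:
s^3: [1, 1.36]; s^2: [-0.1, 66.144]; s^1: [662.8]; s^0: [66.144]
First column: [1, -0.1, 662.8, 66.144]. Sign changes = RHP roots = 2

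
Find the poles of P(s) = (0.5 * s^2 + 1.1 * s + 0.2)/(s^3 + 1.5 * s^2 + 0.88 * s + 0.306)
Set denominator = 0: s^3 + 1.5*s^2 + 0.88*s + 0.306 = (s + 0.9)(s^2 + 0.6*s + 0.34) = 0 → Poles: -0.3 + 0.5j, -0.3 - 0.5j, -0.9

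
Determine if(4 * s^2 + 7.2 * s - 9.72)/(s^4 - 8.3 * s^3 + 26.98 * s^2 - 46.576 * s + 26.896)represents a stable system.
Denominator: s^4 - 8.3*s^3 + 26.98*s^2 - 46.576*s + 26.896 = (s - 4.1)(s - 1)(s^2 - 3.2*s + 6.56). Poles: 1, 1.6 + 2j, 1.6 - 2j, 4.1. All Re(p)<0: No (unstable)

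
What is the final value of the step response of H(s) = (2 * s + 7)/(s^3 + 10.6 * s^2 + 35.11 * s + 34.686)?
FVT: lim_{t→∞} y(t) = lim_{s→0} s*Y(s) where Y(s) = H(s)/s.
= lim_{s→0} H(s) = H(0) = num(0)/den(0) = 7/34.686 = 0.2018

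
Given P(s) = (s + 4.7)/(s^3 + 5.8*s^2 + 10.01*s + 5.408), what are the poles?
Set denominator = 0: s^3 + 5.8*s^2 + 10.01*s + 5.408 = (s + 3.2)(s + 1.3)(s + 1.3) = 0 → Poles: -1.3, -1.3, -3.2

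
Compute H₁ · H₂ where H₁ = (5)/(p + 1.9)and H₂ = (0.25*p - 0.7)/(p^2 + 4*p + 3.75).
Series: H = H₁ · H₂ = (n₁·n₂)/(d₁·d₂).
Num: n₁·n₂ = 1.25*p - 3.5. Den: d₁·d₂ = p^3 + 5.9*p^2 + 11.35*p + 7.125.
H(p) = (1.25*p - 3.5)/(p^3 + 5.9*p^2 + 11.35*p + 7.125)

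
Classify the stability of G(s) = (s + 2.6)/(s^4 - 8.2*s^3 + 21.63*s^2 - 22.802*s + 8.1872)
Denominator: s^4 - 8.2*s^3 + 21.63*s^2 - 22.802*s + 8.1872 = (s - 0.8)(s - 1.7)(s - 4.3)(s - 1.4). Poles: 0.8, 1.4, 1.7, 4.3. Unstable (4 pole(s) in RHP)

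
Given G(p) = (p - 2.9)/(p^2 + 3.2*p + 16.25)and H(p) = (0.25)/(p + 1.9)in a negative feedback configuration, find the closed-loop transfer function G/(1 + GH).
Closed-loop T = G/(1+GH).
Numerator: G_num * H_den = p^2 - p - 5.51.
Denominator: G_den * H_den + G_num * H_num = (p^3 + 5.1*p^2 + 22.33*p + 30.875) + (0.25*p - 0.725) = p^3 + 5.1*p^2 + 22.58*p + 30.15.
T(p) = (p^2 - p - 5.51)/(p^3 + 5.1*p^2 + 22.58*p + 30.15)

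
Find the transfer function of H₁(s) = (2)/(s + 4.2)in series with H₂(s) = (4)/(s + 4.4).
Series: H = H₁ · H₂ = (n₁·n₂)/(d₁·d₂).
Num: n₁·n₂ = 8. Den: d₁·d₂ = s^2 + 8.6*s + 18.48.
H(s) = (8)/(s^2 + 8.6*s + 18.48)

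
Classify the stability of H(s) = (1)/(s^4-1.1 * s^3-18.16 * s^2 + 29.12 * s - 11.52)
Denominator: s^4 - 1.1*s^3 - 18.16*s^2 + 29.12*s - 11.52 = (s - 0.8)(s - 0.8)(s + 4.5)(s - 4). Poles: -4.5, 0.8, 0.8, 4. Unstable (3 pole(s) in RHP)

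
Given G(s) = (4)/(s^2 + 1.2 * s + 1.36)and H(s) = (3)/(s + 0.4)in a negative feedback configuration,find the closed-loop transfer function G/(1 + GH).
Closed-loop T = G/(1+GH).
Numerator: G_num * H_den = 4*s + 1.6.
Denominator: G_den * H_den + G_num * H_num = (s^3 + 1.6*s^2 + 1.84*s + 0.544) + (12) = s^3 + 1.6*s^2 + 1.84*s + 12.544.
T(s) = (4*s + 1.6)/(s^3 + 1.6*s^2 + 1.84*s + 12.544)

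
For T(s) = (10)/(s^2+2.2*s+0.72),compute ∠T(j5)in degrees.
Substitute s = j*5: T(j5) = -0.341722 - 0.154817j.
∠T(j5) = atan2(Im, Re) = atan2(-0.154817, -0.341722) = -155.63°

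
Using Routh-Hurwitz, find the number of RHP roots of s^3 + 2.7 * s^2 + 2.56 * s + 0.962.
Routh array:
s^3: [1, 2.56]; s^2: [2.7, 0.962]; s^1: [2.2037]; s^0: [0.962]
First column: [1, 2.7, 2.2037, 0.962]. Sign changes = RHP roots = 0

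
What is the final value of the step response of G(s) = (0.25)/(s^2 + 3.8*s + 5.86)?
FVT: lim_{t→∞} y(t) = lim_{s→0} s*Y(s) where Y(s) = G(s)/s.
= lim_{s→0} G(s) = G(0) = num(0)/den(0) = 0.25/5.86 = 0.04266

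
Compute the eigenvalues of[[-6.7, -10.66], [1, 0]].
Eigenvalues solve det(λI - A) = 0.
Characteristic polynomial: λ^2 + 6.7*λ + 10.66 = 0.
Factor: (λ + 2.6)(λ + 4.1) = 0.
Roots: -2.6, -4.1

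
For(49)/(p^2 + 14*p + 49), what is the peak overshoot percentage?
Standard form: ωn²/(p²+2ζωn·p+ωn²) → ωn = 7, ζ = 1.
ζ ≥ 1, so the response is non-oscillatory: peak overshoot = 0%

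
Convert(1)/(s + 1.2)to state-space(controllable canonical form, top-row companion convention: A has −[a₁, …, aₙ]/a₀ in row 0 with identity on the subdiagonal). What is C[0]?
Reachable canonical form: C = numerator coefficients (right-aligned, zero-padded to length n).
num = 1, C = [[1]].
C[0] = 1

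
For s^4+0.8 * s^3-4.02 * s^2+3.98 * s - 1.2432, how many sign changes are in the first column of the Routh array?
Routh array:
s^4: [1, -4.02, -1.2432]; s^3: [0.8, 3.98]; s^2: [-8.995, -1.2432]; s^1: [3.86943]; s^0: [-1.2432]
First column: [1, 0.8, -8.995, 3.86943, -1.2432]. Sign changes = 3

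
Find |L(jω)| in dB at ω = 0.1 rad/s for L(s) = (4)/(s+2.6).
Substitute s = j*0.1: L(j0.1) = 1.53619 - 0.0590842j.
|L(j0.1)| = sqrt(Re² + Im²) = 1.537.
20*log₁₀(1.537) = 3.74 dB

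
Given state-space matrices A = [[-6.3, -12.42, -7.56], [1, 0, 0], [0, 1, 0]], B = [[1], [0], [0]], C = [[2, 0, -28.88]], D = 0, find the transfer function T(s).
T(s) = C(sI - A)⁻¹B + D.
Characteristic polynomial det(sI - A) = s^3 + 6.3*s^2 + 12.42*s + 7.56.
Numerator from C·adj(sI-A)·B + D·det(sI-A) = 2*s^2 - 28.88.
T(s) = (2*s^2 - 28.88)/(s^3 + 6.3*s^2 + 12.42*s + 7.56)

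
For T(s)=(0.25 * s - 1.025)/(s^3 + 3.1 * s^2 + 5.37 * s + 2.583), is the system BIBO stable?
Denominator: s^3 + 3.1*s^2 + 5.37*s + 2.583 = (s + 0.7)(s^2 + 2.4*s + 3.69). Poles: -0.7, -1.2 + 1.5j, -1.2 - 1.5j. All Re(p)<0: Yes (stable)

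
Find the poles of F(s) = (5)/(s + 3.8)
Set denominator = 0: s + 3.8 = 0 → Poles: -3.8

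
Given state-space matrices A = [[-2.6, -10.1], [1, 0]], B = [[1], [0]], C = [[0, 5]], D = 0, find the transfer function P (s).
P(s) = C(sI - A)⁻¹B + D.
Characteristic polynomial det(sI - A) = s^2 + 2.6*s + 10.1.
Numerator from C·adj(sI-A)·B + D·det(sI-A) = 5.
P(s) = (5)/(s^2 + 2.6*s + 10.1)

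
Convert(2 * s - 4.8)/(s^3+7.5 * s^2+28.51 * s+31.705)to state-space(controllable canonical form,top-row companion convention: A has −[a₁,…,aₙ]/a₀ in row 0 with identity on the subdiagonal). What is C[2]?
Reachable canonical form: C = numerator coefficients (right-aligned, zero-padded to length n).
num = 2*s - 4.8, C = [[0, 2, -4.8]].
C[2] = -4.8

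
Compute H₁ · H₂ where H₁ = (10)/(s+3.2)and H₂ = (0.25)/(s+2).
Series: H = H₁ · H₂ = (n₁·n₂)/(d₁·d₂).
Num: n₁·n₂ = 2.5. Den: d₁·d₂ = s^2 + 5.2*s + 6.4.
H(s) = (2.5)/(s^2 + 5.2*s + 6.4)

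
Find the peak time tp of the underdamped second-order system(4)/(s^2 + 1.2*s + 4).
Standard form: ωn²/(s²+2ζωn·s+ωn²) → ωn = 2, ζ = 0.3.
ωd = ωn·√(1-ζ²) = 2·√(1-0.3²) = 1.908.
tp = π/ωd = π/1.908 = 1.647 s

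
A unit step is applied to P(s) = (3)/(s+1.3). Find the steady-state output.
FVT: lim_{t→∞} y(t) = lim_{s→0} s*Y(s) where Y(s) = P(s)/s.
= lim_{s→0} P(s) = P(0) = num(0)/den(0) = 3/1.3 = 2.308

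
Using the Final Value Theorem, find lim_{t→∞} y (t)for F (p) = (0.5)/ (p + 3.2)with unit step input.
FVT: lim_{t→∞} y(t) = lim_{p→0} p*Y(p) where Y(p) = F(p)/p.
= lim_{p→0} F(p) = F(0) = num(0)/den(0) = 0.5/3.2 = 0.1562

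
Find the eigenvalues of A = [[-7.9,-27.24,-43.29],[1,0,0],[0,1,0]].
Eigenvalues solve det(λI - A) = 0.
Characteristic polynomial: λ^3 + 7.9*λ^2 + 27.24*λ + 43.29 = 0.
Factor: (λ + 3.7)(λ^2 + 4.2*λ + 11.7) = 0.
Roots: -2.1 + 2.7j, -2.1 - 2.7j, -3.7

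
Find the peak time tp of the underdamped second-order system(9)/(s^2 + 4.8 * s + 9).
Standard form: ωn²/(s²+2ζωn·s+ωn²) → ωn = 3, ζ = 0.8.
ωd = ωn·√(1-ζ²) = 3·√(1-0.8²) = 1.8.
tp = π/ωd = π/1.8 = 1.745 s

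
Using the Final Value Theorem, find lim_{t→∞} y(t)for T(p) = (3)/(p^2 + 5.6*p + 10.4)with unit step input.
FVT: lim_{t→∞} y(t) = lim_{p→0} p*Y(p) where Y(p) = T(p)/p.
= lim_{p→0} T(p) = T(0) = num(0)/den(0) = 3/10.4 = 0.2885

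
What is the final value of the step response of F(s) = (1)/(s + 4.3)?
FVT: lim_{t→∞} y(t) = lim_{s→0} s*Y(s) where Y(s) = F(s)/s.
= lim_{s→0} F(s) = F(0) = num(0)/den(0) = 1/4.3 = 0.2326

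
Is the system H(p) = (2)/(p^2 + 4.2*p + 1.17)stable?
Denominator: p^2 + 4.2*p + 1.17 = (p + 3.9)(p + 0.3). Poles: -0.3, -3.9. All Re(p)<0: Yes (stable)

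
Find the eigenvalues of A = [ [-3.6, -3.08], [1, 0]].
Eigenvalues solve det(λI - A) = 0.
Characteristic polynomial: λ^2 + 3.6*λ + 3.08 = 0.
Factor: (λ + 2.2)(λ + 1.4) = 0.
Roots: -1.4, -2.2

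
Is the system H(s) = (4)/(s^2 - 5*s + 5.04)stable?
Denominator: s^2 - 5*s + 5.04 = (s - 3.6)(s - 1.4). Poles: 1.4, 3.6. All Re(p)<0: No (unstable)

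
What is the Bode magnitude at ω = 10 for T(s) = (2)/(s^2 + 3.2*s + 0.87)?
Substitute s = j*10: T(j10) = -0.0182715 - 0.00589821j.
|T(j10)| = sqrt(Re² + Im²) = 0.0192.
20*log₁₀(0.0192) = -34.33 dB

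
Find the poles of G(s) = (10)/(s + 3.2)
Set denominator = 0: s + 3.2 = 0 → Poles: -3.2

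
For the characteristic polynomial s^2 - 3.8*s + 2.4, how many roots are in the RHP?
s^2 - 3.8*s + 2.4 = (s - 0.8)(s - 3). Poles: 0.8, 3. RHP poles (Re>0): 2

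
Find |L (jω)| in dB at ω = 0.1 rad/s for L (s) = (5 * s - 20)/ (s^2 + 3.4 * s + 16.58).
Substitute s = j*0.1: L(j0.1) = -1.20587 + 0.0549184j.
|L(j0.1)| = sqrt(Re² + Im²) = 1.207.
20*log₁₀(1.207) = 1.64 dB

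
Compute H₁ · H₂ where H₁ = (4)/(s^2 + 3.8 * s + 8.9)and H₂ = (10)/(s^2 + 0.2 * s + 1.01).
Series: H = H₁ · H₂ = (n₁·n₂)/(d₁·d₂).
Num: n₁·n₂ = 40. Den: d₁·d₂ = s^4 + 4*s^3 + 10.67*s^2 + 5.618*s + 8.989.
H(s) = (40)/(s^4 + 4*s^3 + 10.67*s^2 + 5.618*s + 8.989)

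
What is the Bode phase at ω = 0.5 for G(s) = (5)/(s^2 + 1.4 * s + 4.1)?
Substitute s = j*0.5: G(j0.5) = 1.25714 - 0.228571j.
∠G(j0.5) = atan2(Im, Re) = atan2(-0.228571, 1.25714) = -10.30°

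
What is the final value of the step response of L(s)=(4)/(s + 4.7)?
FVT: lim_{t→∞} y(t) = lim_{s→0} s*Y(s) where Y(s) = L(s)/s.
= lim_{s→0} L(s) = L(0) = num(0)/den(0) = 4/4.7 = 0.8511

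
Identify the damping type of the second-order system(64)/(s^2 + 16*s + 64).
Standard form: ωn²/(s²+2ζωn·s+ωn²) gives ωn=8, ζ=1.
Critically damped (ζ = 1)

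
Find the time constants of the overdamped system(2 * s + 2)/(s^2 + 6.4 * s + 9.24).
Overdamped: real poles at -4.2, -2.2. τ = -1/pole → τ₁ = 0.2381, τ₂ = 0.4545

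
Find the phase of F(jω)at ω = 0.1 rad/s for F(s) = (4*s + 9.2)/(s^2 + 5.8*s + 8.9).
Substitute s = j*0.1: F(j0.1) = 1.03341 - 0.022427j.
∠F(j0.1) = atan2(Im, Re) = atan2(-0.022427, 1.03341) = -1.24°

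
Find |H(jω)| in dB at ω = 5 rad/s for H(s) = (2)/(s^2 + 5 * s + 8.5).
Substitute s = j*5: H(j5) = -0.036779 - 0.0557258j.
|H(j5)| = sqrt(Re² + Im²) = 0.06677.
20*log₁₀(0.06677) = -23.51 dB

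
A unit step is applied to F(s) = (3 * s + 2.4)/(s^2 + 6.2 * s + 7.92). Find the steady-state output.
FVT: lim_{t→∞} y(t) = lim_{s→0} s*Y(s) where Y(s) = F(s)/s.
= lim_{s→0} F(s) = F(0) = num(0)/den(0) = 2.4/7.92 = 0.303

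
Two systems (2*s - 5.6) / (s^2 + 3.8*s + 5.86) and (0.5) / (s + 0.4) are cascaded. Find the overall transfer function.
Series: H = H₁ · H₂ = (n₁·n₂)/(d₁·d₂).
Num: n₁·n₂ = s - 2.8. Den: d₁·d₂ = s^3 + 4.2*s^2 + 7.38*s + 2.344.
H(s) = (s - 2.8)/(s^3 + 4.2*s^2 + 7.38*s + 2.344)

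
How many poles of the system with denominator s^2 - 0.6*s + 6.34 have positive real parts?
Poles: 0.3 + 2.5j, 0.3 - 2.5j. RHP poles (Re>0): 2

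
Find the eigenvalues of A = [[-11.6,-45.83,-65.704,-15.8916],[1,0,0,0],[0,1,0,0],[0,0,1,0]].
Eigenvalues solve det(λI - A) = 0.
Characteristic polynomial: λ^4 + 11.6*λ^3 + 45.83*λ^2 + 65.704*λ + 15.8916 = 0.
Factor: (λ + 3.8)(λ + 4.1)(λ + 0.3)(λ + 3.4) = 0.
Roots: -0.3, -3.4, -3.8, -4.1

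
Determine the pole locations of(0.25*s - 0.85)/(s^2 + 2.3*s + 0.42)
Set denominator = 0: s^2 + 2.3*s + 0.42 = (s + 2.1)(s + 0.2) = 0 → Poles: -0.2, -2.1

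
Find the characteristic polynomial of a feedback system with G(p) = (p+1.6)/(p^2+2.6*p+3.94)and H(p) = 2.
Characteristic poly = G_den * H_den + G_num * H_num = (p^2 + 2.6*p + 3.94) + (2*p + 3.2) = p^2 + 4.6*p + 7.14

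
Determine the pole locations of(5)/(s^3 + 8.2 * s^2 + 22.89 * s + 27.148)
Set denominator = 0: s^3 + 8.2*s^2 + 22.89*s + 27.148 = (s + 4.4)(s^2 + 3.8*s + 6.17) = 0 → Poles: -1.9 + 1.6j, -1.9 - 1.6j, -4.4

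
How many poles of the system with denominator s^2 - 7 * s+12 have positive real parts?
s^2 - 7*s + 12 = (s - 3)(s - 4). Poles: 3, 4. RHP poles (Re>0): 2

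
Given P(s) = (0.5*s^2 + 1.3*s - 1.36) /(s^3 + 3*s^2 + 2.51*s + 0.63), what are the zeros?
Set numerator = 0: 0.5*s^2 + 1.3*s - 1.36 = 0.5*(s - 0.8)(s + 3.4) = 0 → Zeros: -3.4, 0.8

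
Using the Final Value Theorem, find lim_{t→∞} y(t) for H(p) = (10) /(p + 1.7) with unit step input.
FVT: lim_{t→∞} y(t) = lim_{p→0} p*Y(p) where Y(p) = H(p)/p.
= lim_{p→0} H(p) = H(0) = num(0)/den(0) = 10/1.7 = 5.882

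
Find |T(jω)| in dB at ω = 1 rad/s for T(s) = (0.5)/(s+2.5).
Substitute s = j*1: T(j1) = 0.172414 - 0.0689655j.
|T(j1)| = sqrt(Re² + Im²) = 0.1857.
20*log₁₀(0.1857) = -14.62 dB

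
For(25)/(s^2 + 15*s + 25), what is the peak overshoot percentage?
Standard form: ωn²/(s²+2ζωn·s+ωn²) → ωn = 5, ζ = 1.5.
ζ ≥ 1, so the response is non-oscillatory: peak overshoot = 0%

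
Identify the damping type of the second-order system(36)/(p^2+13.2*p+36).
Standard form: ωn²/(p²+2ζωn·p+ωn²) gives ωn=6, ζ=1.1.
Overdamped (ζ = 1.1 > 1)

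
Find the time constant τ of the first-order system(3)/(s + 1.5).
First-order system: τ = -1/pole. Pole = -1.5. τ = -1/(-1.5) = 0.6667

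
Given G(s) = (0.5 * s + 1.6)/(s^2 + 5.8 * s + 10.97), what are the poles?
Set denominator = 0: s^2 + 5.8*s + 10.97 = 0 → Poles: -2.9 + 1.6j, -2.9 - 1.6j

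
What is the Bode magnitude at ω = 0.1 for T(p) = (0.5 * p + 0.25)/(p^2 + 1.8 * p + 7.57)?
Substitute p = j*0.1: T(j0.1) = 0.0332074 + 0.0058231j.
|T(j0.1)| = sqrt(Re² + Im²) = 0.03371.
20*log₁₀(0.03371) = -29.44 dB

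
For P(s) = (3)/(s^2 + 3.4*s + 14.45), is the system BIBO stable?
Denominator: s^2 + 3.4*s + 14.45. Poles: -1.7 + 3.4j, -1.7 - 3.4j. All Re(p)<0: Yes (stable)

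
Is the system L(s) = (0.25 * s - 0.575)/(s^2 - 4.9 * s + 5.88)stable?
Denominator: s^2 - 4.9*s + 5.88 = (s - 2.8)(s - 2.1). Poles: 2.1, 2.8. All Re(p)<0: No (unstable)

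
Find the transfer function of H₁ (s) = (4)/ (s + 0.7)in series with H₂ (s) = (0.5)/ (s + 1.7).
Series: H = H₁ · H₂ = (n₁·n₂)/(d₁·d₂).
Num: n₁·n₂ = 2. Den: d₁·d₂ = s^2 + 2.4*s + 1.19.
H(s) = (2)/(s^2 + 2.4*s + 1.19)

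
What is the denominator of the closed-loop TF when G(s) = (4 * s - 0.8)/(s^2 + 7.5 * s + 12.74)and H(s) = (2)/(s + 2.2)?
Characteristic poly = G_den * H_den + G_num * H_num = (s^3 + 9.7*s^2 + 29.24*s + 28.028) + (8*s - 1.6) = s^3 + 9.7*s^2 + 37.24*s + 26.428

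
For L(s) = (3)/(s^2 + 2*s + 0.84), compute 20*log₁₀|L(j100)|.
Substitute s = j*100: L(j100) = -0.000299905 - 5.99861e-06j.
|L(j100)| = sqrt(Re² + Im²) = 0.0003.
20*log₁₀(0.0003) = -70.46 dB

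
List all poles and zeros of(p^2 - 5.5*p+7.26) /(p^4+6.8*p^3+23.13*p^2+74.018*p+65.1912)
Set denominator = 0: p^4 + 6.8*p^3 + 23.13*p^2 + 74.018*p + 65.1912 = (p + 1.2)(p + 4.6)(p^2 + p + 11.81) = 0 → Poles: -0.5 + 3.4j, -0.5 - 3.4j, -1.2, -4.6
Set numerator = 0: p^2 - 5.5*p + 7.26 = (p - 3.3)(p - 2.2) = 0 → Zeros: 2.2, 3.3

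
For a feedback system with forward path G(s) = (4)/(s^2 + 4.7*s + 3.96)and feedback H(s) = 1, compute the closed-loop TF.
Closed-loop T = G/(1+GH).
Numerator: G_num * H_den = 4.
Denominator: G_den * H_den + G_num * H_num = (s^2 + 4.7*s + 3.96) + (4) = s^2 + 4.7*s + 7.96.
T(s) = (4)/(s^2 + 4.7*s + 7.96)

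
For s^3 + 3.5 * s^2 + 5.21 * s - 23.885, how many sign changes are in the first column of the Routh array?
Routh array:
s^3: [1, 5.21]; s^2: [3.5, -23.885]; s^1: [12.0343]; s^0: [-23.885]
First column: [1, 3.5, 12.0343, -23.885]. Sign changes = 1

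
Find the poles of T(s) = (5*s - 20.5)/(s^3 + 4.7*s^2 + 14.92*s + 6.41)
Set denominator = 0: s^3 + 4.7*s^2 + 14.92*s + 6.41 = (s + 0.5)(s^2 + 4.2*s + 12.82) = 0 → Poles: -0.5, -2.1 + 2.9j, -2.1 - 2.9j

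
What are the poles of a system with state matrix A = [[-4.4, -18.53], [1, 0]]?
Eigenvalues solve det(λI - A) = 0.
Characteristic polynomial: λ^2 + 4.4*λ + 18.53 = 0.
Roots: -2.2 + 3.7j, -2.2 - 3.7j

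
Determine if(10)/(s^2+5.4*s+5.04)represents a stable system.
Denominator: s^2 + 5.4*s + 5.04 = (s + 4.2)(s + 1.2). Poles: -1.2, -4.2. All Re(p)<0: Yes (stable)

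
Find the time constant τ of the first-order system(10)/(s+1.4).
First-order system: τ = -1/pole. Pole = -1.4. τ = -1/(-1.4) = 0.7143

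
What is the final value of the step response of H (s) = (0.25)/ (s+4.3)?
FVT: lim_{t→∞} y(t) = lim_{s→0} s*Y(s) where Y(s) = H(s)/s.
= lim_{s→0} H(s) = H(0) = num(0)/den(0) = 0.25/4.3 = 0.05814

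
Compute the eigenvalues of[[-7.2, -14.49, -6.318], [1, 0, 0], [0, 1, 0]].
Eigenvalues solve det(λI - A) = 0.
Characteristic polynomial: λ^3 + 7.2*λ^2 + 14.49*λ + 6.318 = 0.
Factor: (λ + 2.7)(λ + 0.6)(λ + 3.9) = 0.
Roots: -0.6, -2.7, -3.9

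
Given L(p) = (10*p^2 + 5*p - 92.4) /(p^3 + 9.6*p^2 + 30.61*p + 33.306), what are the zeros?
Set numerator = 0: 10*p^2 + 5*p - 92.4 = 10*(p - 2.8)(p + 3.3) = 0 → Zeros: -3.3, 2.8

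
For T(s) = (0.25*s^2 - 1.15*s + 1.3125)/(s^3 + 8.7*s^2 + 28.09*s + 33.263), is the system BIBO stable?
Denominator: s^3 + 8.7*s^2 + 28.09*s + 33.263 = (s + 3.1)(s^2 + 5.6*s + 10.73). Poles: -2.8 + 1.7j, -2.8 - 1.7j, -3.1. All Re(p)<0: Yes (stable)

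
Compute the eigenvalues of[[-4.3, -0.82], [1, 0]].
Eigenvalues solve det(λI - A) = 0.
Characteristic polynomial: λ^2 + 4.3*λ + 0.82 = 0.
Factor: (λ + 4.1)(λ + 0.2) = 0.
Roots: -0.2, -4.1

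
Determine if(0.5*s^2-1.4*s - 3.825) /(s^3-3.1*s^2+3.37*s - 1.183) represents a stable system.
Denominator: s^3 - 3.1*s^2 + 3.37*s - 1.183 = (s - 0.7)(s^2 - 2.4*s + 1.69). Poles: 0.7, 1.2 + 0.5j, 1.2 - 0.5j. All Re(p)<0: No (unstable)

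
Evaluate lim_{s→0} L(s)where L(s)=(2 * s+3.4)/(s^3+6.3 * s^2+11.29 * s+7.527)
DC gain = L(0) = num(0)/den(0) = 3.4/7.527 = 0.4517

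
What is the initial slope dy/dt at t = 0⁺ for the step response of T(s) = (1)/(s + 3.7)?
IVT: y'(0⁺) = lim_{s→∞} s²·Y(s) = lim_{s→∞} s·T(s).
deg(num) = 0, deg(den) = 1, relative degree = 1, so s·T(s) → (leading num)/(leading den) = 1/1 = 1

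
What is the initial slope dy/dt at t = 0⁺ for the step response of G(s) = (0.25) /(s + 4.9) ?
IVT: y'(0⁺) = lim_{s→∞} s²·Y(s) = lim_{s→∞} s·G(s).
deg(num) = 0, deg(den) = 1, relative degree = 1, so s·G(s) → (leading num)/(leading den) = 0.25/1 = 0.25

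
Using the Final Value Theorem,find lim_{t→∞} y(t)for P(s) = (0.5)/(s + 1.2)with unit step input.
FVT: lim_{t→∞} y(t) = lim_{s→0} s*Y(s) where Y(s) = P(s)/s.
= lim_{s→0} P(s) = P(0) = num(0)/den(0) = 0.5/1.2 = 0.4167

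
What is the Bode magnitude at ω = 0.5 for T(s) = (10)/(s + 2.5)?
Substitute s = j*0.5: T(j0.5) = 3.84615 - 0.769231j.
|T(j0.5)| = sqrt(Re² + Im²) = 3.922.
20*log₁₀(3.922) = 11.87 dB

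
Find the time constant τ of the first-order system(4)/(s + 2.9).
First-order system: τ = -1/pole. Pole = -2.9. τ = -1/(-2.9) = 0.3448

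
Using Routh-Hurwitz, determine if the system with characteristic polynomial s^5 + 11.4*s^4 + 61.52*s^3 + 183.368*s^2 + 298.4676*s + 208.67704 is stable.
Routh array:
s^5: [1, 61.52, 298.4676]; s^4: [11.4, 183.368, 208.67704]; s^3: [45.4351, 280.163]; s^2: [113.073, 208.67704]; s^1: [196.312]; s^0: [208.67704]
First column: [1, 11.4, 45.4351, 113.073, 196.312, 208.67704]. Sign changes = 0.
Yes, stable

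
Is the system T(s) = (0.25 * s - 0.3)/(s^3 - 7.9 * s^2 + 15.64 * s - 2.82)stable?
Denominator: s^3 - 7.9*s^2 + 15.64*s - 2.82 = (s - 0.2)(s - 4.7)(s - 3). Poles: 0.2, 3, 4.7. All Re(p)<0: No (unstable)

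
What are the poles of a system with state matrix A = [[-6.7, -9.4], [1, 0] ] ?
Eigenvalues solve det(λI - A) = 0.
Characteristic polynomial: λ^2 + 6.7*λ + 9.4 = 0.
Factor: (λ + 4.7)(λ + 2) = 0.
Roots: -2, -4.7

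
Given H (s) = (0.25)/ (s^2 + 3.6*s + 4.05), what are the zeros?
Numerator is a nonzero constant (0.25) → Zeros: none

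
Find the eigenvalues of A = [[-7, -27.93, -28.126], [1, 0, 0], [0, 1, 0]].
Eigenvalues solve det(λI - A) = 0.
Characteristic polynomial: λ^3 + 7*λ^2 + 27.93*λ + 28.126 = 0.
Factor: (λ + 1.4)(λ^2 + 5.6*λ + 20.09) = 0.
Roots: -1.4, -2.8 + 3.5j, -2.8 - 3.5j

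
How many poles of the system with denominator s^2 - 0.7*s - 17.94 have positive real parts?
s^2 - 0.7*s - 17.94 = (s - 4.6)(s + 3.9). Poles: -3.9, 4.6. RHP poles (Re>0): 1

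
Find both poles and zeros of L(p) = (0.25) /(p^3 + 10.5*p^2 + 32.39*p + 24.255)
Set denominator = 0: p^3 + 10.5*p^2 + 32.39*p + 24.255 = (p + 1.1)(p + 4.9)(p + 4.5) = 0 → Poles: -1.1, -4.5, -4.9
Numerator is a nonzero constant (0.25) → Zeros: none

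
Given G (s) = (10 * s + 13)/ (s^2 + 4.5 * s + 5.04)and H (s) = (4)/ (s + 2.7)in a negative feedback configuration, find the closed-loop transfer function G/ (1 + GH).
Closed-loop T = G/(1+GH).
Numerator: G_num * H_den = 10*s^2 + 40*s + 35.1.
Denominator: G_den * H_den + G_num * H_num = (s^3 + 7.2*s^2 + 17.19*s + 13.608) + (40*s + 52) = s^3 + 7.2*s^2 + 57.19*s + 65.608.
T(s) = (10*s^2 + 40*s + 35.1)/(s^3 + 7.2*s^2 + 57.19*s + 65.608)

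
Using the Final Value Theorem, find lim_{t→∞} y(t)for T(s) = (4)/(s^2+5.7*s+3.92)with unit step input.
FVT: lim_{t→∞} y(t) = lim_{s→0} s*Y(s) where Y(s) = T(s)/s.
= lim_{s→0} T(s) = T(0) = num(0)/den(0) = 4/3.92 = 1.02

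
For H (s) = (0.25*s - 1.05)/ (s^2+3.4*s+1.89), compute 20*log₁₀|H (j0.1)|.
Substitute s = j*0.1: H(j0.1) = -0.538493 + 0.110685j.
|H(j0.1)| = sqrt(Re² + Im²) = 0.5498.
20*log₁₀(0.5498) = -5.20 dB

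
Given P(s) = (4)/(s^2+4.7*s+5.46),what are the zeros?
Numerator is a nonzero constant (4) → Zeros: none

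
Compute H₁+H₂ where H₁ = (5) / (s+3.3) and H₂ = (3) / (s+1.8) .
Parallel: H = H₁ + H₂ = (n₁·d₂ + n₂·d₁)/(d₁·d₂).
n₁·d₂ = 5*s + 9. n₂·d₁ = 3*s + 9.9. Sum = 8*s + 18.9. d₁·d₂ = s^2 + 5.1*s + 5.94.
H(s) = (8*s + 18.9)/(s^2 + 5.1*s + 5.94)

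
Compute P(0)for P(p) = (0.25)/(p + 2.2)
DC gain = P(0) = num(0)/den(0) = 0.25/2.2 = 0.1136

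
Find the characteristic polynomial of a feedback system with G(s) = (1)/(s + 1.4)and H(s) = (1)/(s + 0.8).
Characteristic poly = G_den * H_den + G_num * H_num = (s^2 + 2.2*s + 1.12) + (1) = s^2 + 2.2*s + 2.12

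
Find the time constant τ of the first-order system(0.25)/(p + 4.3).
First-order system: τ = -1/pole. Pole = -4.3. τ = -1/(-4.3) = 0.2326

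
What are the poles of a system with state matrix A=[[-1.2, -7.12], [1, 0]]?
Eigenvalues solve det(λI - A) = 0.
Characteristic polynomial: λ^2 + 1.2*λ + 7.12 = 0.
Roots: -0.6 + 2.6j, -0.6 - 2.6j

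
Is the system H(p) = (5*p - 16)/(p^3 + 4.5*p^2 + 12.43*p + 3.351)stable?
Denominator: p^3 + 4.5*p^2 + 12.43*p + 3.351 = (p + 0.3)(p^2 + 4.2*p + 11.17). Poles: -0.3, -2.1 + 2.6j, -2.1 - 2.6j. All Re(p)<0: Yes (stable)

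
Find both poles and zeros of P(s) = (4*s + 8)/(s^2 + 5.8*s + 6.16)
Set denominator = 0: s^2 + 5.8*s + 6.16 = (s + 1.4)(s + 4.4) = 0 → Poles: -1.4, -4.4
Set numerator = 0: 4*s + 8 = 0 → Zeros: -2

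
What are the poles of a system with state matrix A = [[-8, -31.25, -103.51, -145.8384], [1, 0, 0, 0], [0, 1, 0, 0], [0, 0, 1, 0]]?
Eigenvalues solve det(λI - A) = 0.
Characteristic polynomial: λ^4 + 8*λ^3 + 31.25*λ^2 + 103.51*λ + 145.8384 = 0.
Factor: (λ + 4.6)(λ + 2.4)(λ^2 + λ + 13.21) = 0.
Roots: -0.5 + 3.6j, -0.5 - 3.6j, -2.4, -4.6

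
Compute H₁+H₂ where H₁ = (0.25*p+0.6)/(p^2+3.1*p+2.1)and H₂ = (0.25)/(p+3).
Parallel: H = H₁ + H₂ = (n₁·d₂ + n₂·d₁)/(d₁·d₂).
n₁·d₂ = 0.25*p^2 + 1.35*p + 1.8. n₂·d₁ = 0.25*p^2 + 0.775*p + 0.525. Sum = 0.5*p^2 + 2.125*p + 2.325. d₁·d₂ = p^3 + 6.1*p^2 + 11.4*p + 6.3.
H(p) = (0.5*p^2 + 2.125*p + 2.325)/(p^3 + 6.1*p^2 + 11.4*p + 6.3)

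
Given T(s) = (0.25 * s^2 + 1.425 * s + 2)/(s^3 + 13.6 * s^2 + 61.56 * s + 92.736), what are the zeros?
Set numerator = 0: 0.25*s^2 + 1.425*s + 2 = 0.25*(s + 3.2)(s + 2.5) = 0 → Zeros: -2.5, -3.2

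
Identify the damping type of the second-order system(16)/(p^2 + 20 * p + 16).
Standard form: ωn²/(p²+2ζωn·p+ωn²) gives ωn=4, ζ=2.5.
Overdamped (ζ = 2.5 > 1)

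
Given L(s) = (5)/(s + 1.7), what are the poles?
Set denominator = 0: s + 1.7 = 0 → Poles: -1.7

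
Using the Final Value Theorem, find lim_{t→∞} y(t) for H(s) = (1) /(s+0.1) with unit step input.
FVT: lim_{t→∞} y(t) = lim_{s→0} s*Y(s) where Y(s) = H(s)/s.
= lim_{s→0} H(s) = H(0) = num(0)/den(0) = 1/0.1 = 10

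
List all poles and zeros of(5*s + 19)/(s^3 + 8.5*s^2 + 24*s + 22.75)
Set denominator = 0: s^3 + 8.5*s^2 + 24*s + 22.75 = (s + 3.5)(s^2 + 5*s + 6.5) = 0 → Poles: -2.5 + 0.5j, -2.5 - 0.5j, -3.5
Set numerator = 0: 5*s + 19 = 0 → Zeros: -3.8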